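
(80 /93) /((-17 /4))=-320 /1581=-0.20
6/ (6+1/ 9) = 54/ 55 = 0.98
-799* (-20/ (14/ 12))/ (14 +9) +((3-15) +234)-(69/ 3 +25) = 123894/ 161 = 769.53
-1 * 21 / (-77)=3 / 11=0.27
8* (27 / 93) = 72 / 31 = 2.32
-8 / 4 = -2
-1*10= -10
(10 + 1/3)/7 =31/21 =1.48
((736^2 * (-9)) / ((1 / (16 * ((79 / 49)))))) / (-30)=1027055616 / 245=4192063.74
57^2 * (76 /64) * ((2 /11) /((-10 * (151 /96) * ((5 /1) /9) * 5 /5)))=-3333474 /41525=-80.28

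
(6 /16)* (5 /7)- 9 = -8.73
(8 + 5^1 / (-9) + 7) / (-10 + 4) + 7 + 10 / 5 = 178 / 27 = 6.59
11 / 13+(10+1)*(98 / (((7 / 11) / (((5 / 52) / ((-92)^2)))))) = 190443 / 220064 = 0.87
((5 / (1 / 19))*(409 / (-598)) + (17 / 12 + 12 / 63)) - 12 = -75.37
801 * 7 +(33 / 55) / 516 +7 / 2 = 4825031 / 860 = 5610.50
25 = 25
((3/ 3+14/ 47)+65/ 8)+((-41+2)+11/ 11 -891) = -345761/ 376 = -919.58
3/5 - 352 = -1757/5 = -351.40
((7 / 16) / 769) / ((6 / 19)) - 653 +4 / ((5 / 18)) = -235719367 / 369120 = -638.60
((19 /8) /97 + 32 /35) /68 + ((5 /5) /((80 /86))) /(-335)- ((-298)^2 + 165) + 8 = -55040591156701 /618704800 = -88960.99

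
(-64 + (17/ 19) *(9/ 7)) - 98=-160.85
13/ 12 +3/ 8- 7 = -133/ 24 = -5.54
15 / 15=1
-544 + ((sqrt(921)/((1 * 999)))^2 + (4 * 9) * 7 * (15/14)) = -274.00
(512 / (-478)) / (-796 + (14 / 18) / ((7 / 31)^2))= 16128 / 11755693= 0.00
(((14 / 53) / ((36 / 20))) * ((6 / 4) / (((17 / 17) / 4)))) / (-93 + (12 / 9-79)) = -35 / 6784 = -0.01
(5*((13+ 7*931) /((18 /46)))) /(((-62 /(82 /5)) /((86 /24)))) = -132392485 /1674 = -79087.51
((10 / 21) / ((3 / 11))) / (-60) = -11 / 378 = -0.03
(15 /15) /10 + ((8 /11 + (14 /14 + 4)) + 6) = 1301 /110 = 11.83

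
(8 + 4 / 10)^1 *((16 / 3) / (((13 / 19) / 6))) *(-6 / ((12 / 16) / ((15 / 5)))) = -612864 / 65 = -9428.68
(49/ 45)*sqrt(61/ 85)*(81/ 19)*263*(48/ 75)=1855728*sqrt(5185)/ 201875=661.92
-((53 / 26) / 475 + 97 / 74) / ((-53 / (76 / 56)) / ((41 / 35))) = 125706 / 3186625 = 0.04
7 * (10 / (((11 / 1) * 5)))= 14 / 11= 1.27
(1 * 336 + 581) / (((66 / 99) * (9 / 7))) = 6419 / 6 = 1069.83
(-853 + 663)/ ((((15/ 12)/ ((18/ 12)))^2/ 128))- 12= -175164/ 5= -35032.80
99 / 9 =11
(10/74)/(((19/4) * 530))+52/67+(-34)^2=1156.78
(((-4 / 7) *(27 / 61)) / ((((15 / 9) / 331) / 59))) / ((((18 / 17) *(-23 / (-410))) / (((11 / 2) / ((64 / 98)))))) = -9432917109 / 22448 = -420211.92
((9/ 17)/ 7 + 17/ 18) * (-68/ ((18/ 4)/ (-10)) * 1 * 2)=174800/ 567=308.29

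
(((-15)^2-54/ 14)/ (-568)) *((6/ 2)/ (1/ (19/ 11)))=-2.02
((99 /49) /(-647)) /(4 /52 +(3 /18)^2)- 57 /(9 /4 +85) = -370355784 /542153003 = -0.68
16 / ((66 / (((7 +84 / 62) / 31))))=2072 / 31713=0.07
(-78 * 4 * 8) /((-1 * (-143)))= -192 /11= -17.45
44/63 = 0.70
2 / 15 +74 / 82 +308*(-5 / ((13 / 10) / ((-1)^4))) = -9462719 / 7995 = -1183.58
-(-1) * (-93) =-93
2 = 2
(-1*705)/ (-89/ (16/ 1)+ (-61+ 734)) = -11280/ 10679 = -1.06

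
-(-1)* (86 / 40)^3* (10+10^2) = 874577 / 800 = 1093.22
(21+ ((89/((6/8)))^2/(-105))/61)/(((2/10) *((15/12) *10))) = 2167618/288225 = 7.52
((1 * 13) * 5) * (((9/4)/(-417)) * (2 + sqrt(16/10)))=-1.15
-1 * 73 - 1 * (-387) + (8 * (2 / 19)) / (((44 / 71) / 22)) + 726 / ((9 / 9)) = 20328 / 19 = 1069.89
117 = 117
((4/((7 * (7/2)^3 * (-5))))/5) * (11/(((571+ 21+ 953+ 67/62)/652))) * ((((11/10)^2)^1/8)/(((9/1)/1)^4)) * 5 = -53804344/188753947822125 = -0.00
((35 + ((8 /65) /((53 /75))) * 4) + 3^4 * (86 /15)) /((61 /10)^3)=344566600 /156389909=2.20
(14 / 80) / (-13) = -7 / 520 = -0.01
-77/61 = -1.26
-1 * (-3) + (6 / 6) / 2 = 7 / 2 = 3.50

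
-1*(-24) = 24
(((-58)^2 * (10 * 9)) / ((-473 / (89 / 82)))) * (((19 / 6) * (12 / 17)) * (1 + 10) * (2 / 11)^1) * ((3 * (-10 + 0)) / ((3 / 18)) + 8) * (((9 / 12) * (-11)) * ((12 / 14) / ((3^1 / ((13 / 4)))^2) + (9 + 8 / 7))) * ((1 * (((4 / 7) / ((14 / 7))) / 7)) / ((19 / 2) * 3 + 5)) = -958914490680 / 16017757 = -59865.72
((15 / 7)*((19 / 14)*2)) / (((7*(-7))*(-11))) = 0.01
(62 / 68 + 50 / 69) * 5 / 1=19195 / 2346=8.18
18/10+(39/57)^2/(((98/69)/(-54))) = -1415034/88445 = -16.00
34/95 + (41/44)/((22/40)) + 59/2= 725383/22990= 31.55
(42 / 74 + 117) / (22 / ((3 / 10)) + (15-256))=-13050 / 18611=-0.70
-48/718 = -24/359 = -0.07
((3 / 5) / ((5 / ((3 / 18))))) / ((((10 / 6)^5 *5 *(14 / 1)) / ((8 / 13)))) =486 / 35546875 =0.00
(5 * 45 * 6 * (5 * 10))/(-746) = -33750/373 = -90.48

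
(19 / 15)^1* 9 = 57 / 5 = 11.40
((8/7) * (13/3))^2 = 10816/441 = 24.53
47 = 47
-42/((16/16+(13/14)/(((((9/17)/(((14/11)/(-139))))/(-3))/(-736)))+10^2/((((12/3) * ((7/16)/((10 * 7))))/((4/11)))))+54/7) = -1348578/45845215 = -0.03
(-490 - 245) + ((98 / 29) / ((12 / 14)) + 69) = -662.06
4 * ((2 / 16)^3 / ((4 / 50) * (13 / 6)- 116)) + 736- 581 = 172350005 / 1111936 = 155.00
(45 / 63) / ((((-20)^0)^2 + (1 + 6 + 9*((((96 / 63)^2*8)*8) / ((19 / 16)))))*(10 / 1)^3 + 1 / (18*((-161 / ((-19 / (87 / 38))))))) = 0.00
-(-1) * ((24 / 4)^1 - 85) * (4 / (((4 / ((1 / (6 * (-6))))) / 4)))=8.78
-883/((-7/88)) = 77704/7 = 11100.57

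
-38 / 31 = -1.23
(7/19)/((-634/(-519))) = 3633/12046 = 0.30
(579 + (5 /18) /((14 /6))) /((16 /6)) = 24323 /112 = 217.17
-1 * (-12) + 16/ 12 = 40/ 3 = 13.33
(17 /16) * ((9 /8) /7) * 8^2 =153 /14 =10.93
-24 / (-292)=6 / 73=0.08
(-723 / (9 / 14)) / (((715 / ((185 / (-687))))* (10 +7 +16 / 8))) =124838 / 5599737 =0.02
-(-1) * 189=189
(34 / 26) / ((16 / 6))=51 / 104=0.49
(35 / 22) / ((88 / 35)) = 1225 / 1936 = 0.63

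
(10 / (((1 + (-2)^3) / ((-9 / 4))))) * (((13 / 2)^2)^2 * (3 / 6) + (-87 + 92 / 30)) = 1164381 / 448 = 2599.06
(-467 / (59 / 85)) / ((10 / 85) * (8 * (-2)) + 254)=-674815 / 252874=-2.67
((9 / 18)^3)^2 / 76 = 1 / 4864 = 0.00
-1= -1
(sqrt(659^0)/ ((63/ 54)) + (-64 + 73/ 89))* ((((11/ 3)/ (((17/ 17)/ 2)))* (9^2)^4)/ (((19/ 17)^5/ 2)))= -34805665324744656012/ 1542609677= -22562846482.61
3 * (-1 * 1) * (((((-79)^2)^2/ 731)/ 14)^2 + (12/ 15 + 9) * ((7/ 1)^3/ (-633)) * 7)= -4801637061414956921/ 110495167580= -43455629.48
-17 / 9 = -1.89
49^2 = 2401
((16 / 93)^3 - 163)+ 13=-120649454 / 804357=-149.99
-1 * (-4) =4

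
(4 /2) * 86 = 172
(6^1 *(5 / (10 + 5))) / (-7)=-2 / 7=-0.29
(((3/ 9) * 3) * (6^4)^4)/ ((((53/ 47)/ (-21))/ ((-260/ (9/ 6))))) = 482635482967572480/ 53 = 9106329867312688.30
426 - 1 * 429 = -3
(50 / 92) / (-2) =-25 / 92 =-0.27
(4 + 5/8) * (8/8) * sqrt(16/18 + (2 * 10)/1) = 37 * sqrt(47)/12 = 21.14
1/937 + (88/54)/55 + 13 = 1648318/126495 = 13.03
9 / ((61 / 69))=10.18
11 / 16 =0.69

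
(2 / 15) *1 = 2 / 15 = 0.13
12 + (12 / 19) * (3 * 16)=804 / 19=42.32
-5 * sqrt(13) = -18.03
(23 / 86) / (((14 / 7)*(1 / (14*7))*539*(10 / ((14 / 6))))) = 161 / 28380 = 0.01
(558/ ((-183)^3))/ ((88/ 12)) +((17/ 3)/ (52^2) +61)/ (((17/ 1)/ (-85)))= -6177672899267/ 20253968592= -305.01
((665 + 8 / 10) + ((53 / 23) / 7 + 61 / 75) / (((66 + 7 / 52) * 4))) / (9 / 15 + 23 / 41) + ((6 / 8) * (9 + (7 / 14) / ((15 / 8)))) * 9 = 147907318507 / 232545180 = 636.04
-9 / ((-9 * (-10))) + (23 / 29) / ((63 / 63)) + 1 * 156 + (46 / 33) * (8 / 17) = 25599121 / 162690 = 157.35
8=8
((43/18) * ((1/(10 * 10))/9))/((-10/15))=-43/10800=-0.00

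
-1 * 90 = -90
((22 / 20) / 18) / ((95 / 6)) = 11 / 2850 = 0.00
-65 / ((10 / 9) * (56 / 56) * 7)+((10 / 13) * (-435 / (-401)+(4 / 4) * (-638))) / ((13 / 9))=-329736753 / 948766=-347.54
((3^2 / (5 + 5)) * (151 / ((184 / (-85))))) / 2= -23103 / 736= -31.39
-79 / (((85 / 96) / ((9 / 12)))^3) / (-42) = 4914432 / 4298875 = 1.14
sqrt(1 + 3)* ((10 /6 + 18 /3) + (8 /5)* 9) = 662 /15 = 44.13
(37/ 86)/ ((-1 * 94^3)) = -37/ 71430224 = -0.00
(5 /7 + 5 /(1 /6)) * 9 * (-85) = -164475 /7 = -23496.43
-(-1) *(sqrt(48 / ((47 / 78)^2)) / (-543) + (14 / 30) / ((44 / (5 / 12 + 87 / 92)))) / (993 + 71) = 47 / 3461040- 13 *sqrt(3) / 1131431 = -0.00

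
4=4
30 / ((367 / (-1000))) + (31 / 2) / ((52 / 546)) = 118917 / 1468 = 81.01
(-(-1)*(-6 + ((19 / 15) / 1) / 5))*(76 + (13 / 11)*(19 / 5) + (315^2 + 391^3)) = -473118427239 / 1375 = -344086128.90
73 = 73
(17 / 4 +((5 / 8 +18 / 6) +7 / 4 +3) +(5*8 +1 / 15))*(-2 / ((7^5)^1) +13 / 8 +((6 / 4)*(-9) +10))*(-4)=1594161083 / 4033680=395.21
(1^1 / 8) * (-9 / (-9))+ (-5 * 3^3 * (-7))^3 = 6751269001 / 8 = 843908625.12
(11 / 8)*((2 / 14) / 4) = 11 / 224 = 0.05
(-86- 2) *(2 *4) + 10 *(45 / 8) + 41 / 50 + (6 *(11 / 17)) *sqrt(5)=-64693 / 100 + 66 *sqrt(5) / 17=-638.25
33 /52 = 0.63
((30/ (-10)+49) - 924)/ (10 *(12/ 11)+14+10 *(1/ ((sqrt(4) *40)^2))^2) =-39559168000/ 1122304011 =-35.25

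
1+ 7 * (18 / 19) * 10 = 1279 / 19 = 67.32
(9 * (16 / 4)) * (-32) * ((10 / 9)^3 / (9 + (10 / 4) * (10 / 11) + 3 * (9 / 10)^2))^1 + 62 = -65103394 / 1220913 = -53.32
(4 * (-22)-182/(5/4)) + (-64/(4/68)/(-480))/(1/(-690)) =-8988/5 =-1797.60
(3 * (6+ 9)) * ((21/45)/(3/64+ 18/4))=448/97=4.62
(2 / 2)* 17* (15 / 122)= 255 / 122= 2.09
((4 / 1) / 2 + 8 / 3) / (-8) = -7 / 12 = -0.58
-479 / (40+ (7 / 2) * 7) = -958 / 129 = -7.43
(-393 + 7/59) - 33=-25127/59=-425.88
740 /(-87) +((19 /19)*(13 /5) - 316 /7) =-155443 /3045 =-51.05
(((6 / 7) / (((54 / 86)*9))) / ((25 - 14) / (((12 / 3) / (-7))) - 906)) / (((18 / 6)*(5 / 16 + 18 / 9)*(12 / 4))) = -5504 / 698789511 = -0.00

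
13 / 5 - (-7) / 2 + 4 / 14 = 447 / 70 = 6.39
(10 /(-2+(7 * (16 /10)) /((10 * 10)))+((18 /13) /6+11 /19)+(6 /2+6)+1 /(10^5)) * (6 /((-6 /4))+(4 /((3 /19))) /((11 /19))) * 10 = 1794.31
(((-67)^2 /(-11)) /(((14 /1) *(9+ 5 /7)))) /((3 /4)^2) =-8978 /1683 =-5.33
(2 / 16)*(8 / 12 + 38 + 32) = 53 / 6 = 8.83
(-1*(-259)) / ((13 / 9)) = 2331 / 13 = 179.31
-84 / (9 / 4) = -37.33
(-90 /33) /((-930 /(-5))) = -5 /341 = -0.01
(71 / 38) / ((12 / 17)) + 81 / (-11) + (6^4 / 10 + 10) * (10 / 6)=1143397 / 5016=227.95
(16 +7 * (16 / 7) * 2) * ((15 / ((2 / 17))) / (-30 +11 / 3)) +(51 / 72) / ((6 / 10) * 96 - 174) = -256459195 / 1103472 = -232.41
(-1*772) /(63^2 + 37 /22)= -16984 /87355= -0.19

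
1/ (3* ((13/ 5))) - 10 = -385/ 39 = -9.87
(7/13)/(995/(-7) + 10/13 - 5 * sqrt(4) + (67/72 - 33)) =-0.00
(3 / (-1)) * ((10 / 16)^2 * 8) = -75 / 8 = -9.38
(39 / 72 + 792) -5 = 18901 / 24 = 787.54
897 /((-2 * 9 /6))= -299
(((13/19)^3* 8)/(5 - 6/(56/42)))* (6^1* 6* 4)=5061888/6859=737.99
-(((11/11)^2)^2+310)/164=-311/164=-1.90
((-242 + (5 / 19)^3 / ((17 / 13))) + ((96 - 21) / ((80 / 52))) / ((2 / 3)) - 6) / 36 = -163114597 / 33581664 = -4.86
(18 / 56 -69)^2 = 3697929 / 784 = 4716.75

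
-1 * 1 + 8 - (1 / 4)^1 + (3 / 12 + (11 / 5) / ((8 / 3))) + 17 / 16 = 711 / 80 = 8.89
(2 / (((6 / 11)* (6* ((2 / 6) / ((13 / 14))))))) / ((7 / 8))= 1.95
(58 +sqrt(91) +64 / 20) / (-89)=-306 / 445-sqrt(91) / 89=-0.79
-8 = -8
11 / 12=0.92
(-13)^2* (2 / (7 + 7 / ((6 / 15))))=676 / 49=13.80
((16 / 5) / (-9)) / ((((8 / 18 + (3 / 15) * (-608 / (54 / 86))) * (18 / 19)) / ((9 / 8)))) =57 / 26084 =0.00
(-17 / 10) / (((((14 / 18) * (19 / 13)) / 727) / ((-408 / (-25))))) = -294984612 / 16625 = -17743.44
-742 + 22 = -720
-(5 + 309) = -314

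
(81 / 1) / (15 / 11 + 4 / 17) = 15147 / 299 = 50.66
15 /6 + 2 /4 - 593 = -590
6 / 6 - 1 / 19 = 18 / 19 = 0.95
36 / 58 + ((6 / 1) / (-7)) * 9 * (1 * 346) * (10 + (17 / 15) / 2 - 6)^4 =-1160830.57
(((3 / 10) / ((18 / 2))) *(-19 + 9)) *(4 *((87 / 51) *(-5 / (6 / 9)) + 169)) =-10622 / 51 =-208.27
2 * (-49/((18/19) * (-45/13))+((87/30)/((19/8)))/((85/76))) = 1103923/34425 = 32.07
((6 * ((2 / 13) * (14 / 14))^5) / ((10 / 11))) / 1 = 1056 / 1856465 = 0.00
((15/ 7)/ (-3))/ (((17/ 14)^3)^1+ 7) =-1960/ 24121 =-0.08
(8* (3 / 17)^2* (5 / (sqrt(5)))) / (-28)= -18* sqrt(5) / 2023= -0.02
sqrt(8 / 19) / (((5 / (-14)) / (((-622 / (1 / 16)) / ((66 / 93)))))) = 4319168 *sqrt(38) / 1045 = 25478.60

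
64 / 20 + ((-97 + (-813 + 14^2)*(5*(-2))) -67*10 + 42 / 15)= 5409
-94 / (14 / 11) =-517 / 7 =-73.86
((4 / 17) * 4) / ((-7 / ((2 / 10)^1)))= -16 / 595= -0.03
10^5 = 100000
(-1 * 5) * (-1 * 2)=10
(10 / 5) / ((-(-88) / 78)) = 39 / 22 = 1.77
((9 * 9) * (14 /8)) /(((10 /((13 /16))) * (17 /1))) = 7371 /10880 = 0.68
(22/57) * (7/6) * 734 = 56518/171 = 330.51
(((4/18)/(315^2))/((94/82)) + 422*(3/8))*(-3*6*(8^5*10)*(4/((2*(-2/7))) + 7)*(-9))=0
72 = 72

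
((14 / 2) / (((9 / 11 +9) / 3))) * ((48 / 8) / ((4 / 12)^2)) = 231 / 2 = 115.50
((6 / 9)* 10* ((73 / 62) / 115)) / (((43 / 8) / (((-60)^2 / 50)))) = 28032 / 30659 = 0.91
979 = 979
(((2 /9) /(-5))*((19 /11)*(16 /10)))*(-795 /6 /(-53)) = -152 /495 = -0.31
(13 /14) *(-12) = -78 /7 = -11.14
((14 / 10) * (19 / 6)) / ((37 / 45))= 399 / 74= 5.39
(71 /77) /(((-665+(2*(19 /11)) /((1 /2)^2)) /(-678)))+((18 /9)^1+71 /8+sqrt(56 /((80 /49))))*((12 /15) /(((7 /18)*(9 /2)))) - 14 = -288974 /35815+8*sqrt(70) /25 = -5.39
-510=-510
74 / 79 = 0.94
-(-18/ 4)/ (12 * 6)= 1/ 16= 0.06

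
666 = 666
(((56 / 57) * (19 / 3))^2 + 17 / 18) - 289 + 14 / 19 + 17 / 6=-378239 / 1539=-245.77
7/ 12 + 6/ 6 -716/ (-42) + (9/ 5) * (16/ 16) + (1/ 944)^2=1911709609/ 93569280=20.43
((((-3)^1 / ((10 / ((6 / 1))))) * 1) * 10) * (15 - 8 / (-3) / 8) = -276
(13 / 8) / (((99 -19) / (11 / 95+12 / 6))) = 0.04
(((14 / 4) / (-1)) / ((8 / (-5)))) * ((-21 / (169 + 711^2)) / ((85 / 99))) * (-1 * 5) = 14553 / 27509536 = 0.00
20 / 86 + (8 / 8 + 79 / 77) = 7478 / 3311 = 2.26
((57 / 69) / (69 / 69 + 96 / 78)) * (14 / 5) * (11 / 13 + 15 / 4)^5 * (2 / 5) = 850.67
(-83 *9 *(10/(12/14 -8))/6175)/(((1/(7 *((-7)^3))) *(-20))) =12554829/617500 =20.33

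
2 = 2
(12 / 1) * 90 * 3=3240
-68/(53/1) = -68/53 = -1.28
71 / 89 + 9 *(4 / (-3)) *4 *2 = -8473 / 89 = -95.20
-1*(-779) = 779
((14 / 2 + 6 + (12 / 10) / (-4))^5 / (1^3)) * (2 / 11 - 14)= -627729018733 / 137500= -4565301.95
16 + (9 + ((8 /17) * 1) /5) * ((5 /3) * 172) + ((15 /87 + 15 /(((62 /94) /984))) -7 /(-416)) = 476853139151 /19073184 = 25001.23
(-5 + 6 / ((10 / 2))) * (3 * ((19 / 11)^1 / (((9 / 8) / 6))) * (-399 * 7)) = 16132368 / 55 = 293315.78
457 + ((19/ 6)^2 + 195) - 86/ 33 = 261131/ 396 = 659.42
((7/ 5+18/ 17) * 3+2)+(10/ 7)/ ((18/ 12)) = 18437/ 1785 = 10.33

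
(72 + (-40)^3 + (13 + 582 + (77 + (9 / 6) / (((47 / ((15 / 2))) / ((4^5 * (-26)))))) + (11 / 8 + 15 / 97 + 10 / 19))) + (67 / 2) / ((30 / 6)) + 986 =-237805863217 / 3464840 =-68634.01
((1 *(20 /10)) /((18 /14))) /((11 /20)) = 280 /99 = 2.83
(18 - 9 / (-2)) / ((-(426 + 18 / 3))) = -5 / 96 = -0.05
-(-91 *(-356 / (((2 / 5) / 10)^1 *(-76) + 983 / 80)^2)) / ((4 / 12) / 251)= -1301023360000 / 4560867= -285257.90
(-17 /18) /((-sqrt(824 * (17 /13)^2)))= 13 * sqrt(206) /7416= 0.03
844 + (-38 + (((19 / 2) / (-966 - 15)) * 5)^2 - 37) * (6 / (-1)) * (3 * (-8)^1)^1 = -1064549024 / 106929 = -9955.66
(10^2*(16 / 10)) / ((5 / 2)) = 64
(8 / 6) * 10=13.33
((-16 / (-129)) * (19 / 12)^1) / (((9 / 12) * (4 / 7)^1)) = 532 / 1161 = 0.46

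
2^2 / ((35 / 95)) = 76 / 7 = 10.86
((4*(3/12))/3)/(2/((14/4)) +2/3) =7/26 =0.27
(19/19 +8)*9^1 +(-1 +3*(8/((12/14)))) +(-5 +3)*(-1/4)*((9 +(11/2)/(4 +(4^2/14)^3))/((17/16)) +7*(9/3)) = 1973029/16014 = 123.21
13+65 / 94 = 13.69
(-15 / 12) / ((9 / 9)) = -5 / 4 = -1.25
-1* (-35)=35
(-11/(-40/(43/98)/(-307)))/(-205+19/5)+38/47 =36795669/37069088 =0.99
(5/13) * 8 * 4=160/13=12.31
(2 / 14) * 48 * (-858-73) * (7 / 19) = -2352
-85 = -85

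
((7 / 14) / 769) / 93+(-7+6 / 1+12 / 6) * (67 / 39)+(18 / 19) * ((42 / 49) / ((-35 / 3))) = 1.65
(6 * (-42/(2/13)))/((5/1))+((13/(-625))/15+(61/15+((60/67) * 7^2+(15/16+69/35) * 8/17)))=-13867300141/49831250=-278.29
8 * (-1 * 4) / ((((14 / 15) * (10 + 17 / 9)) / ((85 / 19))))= -183600 / 14231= -12.90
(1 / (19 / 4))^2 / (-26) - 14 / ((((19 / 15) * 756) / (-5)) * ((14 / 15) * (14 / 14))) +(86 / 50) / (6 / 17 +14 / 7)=79592993 / 98553000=0.81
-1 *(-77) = 77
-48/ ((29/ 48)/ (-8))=635.59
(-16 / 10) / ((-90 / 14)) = 56 / 225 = 0.25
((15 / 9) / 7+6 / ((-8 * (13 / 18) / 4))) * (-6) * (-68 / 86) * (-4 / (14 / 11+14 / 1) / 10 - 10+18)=-60861377 / 410865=-148.13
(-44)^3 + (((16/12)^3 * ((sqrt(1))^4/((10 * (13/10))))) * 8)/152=-568092032/6669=-85183.99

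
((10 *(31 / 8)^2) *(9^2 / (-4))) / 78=-129735 / 3328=-38.98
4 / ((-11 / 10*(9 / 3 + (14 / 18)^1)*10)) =-18 / 187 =-0.10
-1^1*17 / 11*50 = -77.27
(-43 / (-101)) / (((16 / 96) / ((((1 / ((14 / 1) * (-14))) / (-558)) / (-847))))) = -43 / 1559350716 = -0.00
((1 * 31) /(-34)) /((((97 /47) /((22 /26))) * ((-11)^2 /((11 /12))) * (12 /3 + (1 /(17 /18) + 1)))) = -1457 /3117192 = -0.00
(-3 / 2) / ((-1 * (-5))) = -3 / 10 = -0.30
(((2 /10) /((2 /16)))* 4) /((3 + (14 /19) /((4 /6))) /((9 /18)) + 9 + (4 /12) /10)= 0.37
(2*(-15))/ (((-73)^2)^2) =-30/ 28398241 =-0.00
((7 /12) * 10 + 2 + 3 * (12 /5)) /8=451 /240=1.88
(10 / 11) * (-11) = -10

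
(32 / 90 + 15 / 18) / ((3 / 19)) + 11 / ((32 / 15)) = 54803 / 4320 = 12.69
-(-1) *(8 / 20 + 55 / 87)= 449 / 435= 1.03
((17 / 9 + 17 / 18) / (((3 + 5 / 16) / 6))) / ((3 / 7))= 1904 / 159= 11.97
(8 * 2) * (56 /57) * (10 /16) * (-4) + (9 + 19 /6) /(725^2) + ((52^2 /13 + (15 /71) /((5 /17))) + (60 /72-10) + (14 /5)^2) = 357569059976 /2127204375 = 168.09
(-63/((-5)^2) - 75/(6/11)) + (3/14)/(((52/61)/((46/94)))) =-119667883/855400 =-139.90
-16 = -16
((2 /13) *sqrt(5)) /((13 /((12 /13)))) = 24 *sqrt(5) /2197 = 0.02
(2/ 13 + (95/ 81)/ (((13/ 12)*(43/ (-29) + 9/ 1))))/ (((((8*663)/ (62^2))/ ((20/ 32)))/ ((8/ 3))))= 27378890/ 76097151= 0.36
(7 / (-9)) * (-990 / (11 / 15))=1050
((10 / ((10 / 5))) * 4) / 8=5 / 2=2.50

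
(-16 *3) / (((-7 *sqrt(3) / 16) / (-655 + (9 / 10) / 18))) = -838336 *sqrt(3) / 35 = -41486.87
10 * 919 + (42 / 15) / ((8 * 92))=16909607 / 1840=9190.00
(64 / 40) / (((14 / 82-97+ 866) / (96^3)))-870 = 970.39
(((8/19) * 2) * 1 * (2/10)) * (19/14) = 8/35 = 0.23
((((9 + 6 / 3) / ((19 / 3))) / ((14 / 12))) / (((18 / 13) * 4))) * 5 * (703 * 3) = 79365 / 28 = 2834.46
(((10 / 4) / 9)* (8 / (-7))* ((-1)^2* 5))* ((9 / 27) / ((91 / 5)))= -0.03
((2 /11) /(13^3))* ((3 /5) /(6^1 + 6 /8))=8 /1087515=0.00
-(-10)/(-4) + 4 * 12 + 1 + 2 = 97/2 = 48.50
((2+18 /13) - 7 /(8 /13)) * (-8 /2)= 831 /26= 31.96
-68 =-68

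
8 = 8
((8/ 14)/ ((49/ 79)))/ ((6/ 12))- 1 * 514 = -175670/ 343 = -512.16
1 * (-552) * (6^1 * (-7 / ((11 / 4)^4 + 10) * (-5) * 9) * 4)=-1068318720 / 17201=-62107.94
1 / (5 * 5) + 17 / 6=431 / 150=2.87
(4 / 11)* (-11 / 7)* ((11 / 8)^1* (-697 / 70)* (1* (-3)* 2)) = -46.94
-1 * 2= -2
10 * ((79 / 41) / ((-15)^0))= 790 / 41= 19.27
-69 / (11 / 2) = -12.55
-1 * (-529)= 529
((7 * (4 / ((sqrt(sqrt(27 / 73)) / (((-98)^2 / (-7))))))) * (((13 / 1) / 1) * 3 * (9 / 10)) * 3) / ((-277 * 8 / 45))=7584759 * 219^(1 / 4) / 277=105335.08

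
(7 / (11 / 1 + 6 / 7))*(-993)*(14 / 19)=-431.96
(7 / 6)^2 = 49 / 36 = 1.36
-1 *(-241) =241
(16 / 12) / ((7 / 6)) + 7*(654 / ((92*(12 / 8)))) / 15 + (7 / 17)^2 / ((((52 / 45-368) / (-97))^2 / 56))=95533509785387 / 23774637907230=4.02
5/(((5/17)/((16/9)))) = 272/9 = 30.22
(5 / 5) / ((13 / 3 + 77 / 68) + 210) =204 / 43955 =0.00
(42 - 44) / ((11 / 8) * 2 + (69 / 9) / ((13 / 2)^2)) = -4056 / 5945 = -0.68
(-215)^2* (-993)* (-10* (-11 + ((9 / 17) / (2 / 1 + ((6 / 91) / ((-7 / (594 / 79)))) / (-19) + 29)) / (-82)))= -104326320101528637375 / 20661736267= -5049252335.49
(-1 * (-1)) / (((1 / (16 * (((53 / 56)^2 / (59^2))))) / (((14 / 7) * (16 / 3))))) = 22472 / 511707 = 0.04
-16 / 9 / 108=-4 / 243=-0.02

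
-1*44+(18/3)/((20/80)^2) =52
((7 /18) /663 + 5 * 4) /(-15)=-238687 /179010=-1.33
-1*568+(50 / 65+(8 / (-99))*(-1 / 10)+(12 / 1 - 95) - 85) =-4731158 / 6435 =-735.22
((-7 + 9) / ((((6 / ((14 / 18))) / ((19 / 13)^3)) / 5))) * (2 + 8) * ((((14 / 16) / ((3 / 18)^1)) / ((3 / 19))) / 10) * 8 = 63857290 / 59319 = 1076.51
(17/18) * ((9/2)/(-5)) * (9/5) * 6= -459/50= -9.18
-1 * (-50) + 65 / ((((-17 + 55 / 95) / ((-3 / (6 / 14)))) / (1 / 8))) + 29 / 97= 1001273 / 18624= 53.76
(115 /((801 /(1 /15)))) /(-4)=-23 /9612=-0.00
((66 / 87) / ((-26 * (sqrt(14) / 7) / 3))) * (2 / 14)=-33 * sqrt(14) / 5278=-0.02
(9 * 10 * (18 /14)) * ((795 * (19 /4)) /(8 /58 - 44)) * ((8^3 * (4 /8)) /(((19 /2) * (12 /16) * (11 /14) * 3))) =-1670400 /11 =-151854.55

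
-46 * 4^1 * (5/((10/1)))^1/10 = -46/5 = -9.20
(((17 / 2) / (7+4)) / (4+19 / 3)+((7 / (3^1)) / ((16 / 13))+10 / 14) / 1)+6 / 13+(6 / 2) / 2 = 4.65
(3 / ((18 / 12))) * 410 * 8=6560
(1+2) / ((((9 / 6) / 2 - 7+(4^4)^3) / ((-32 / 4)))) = -32 / 22369613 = -0.00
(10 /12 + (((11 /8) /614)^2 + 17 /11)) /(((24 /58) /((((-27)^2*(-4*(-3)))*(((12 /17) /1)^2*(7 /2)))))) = 49463311472001 /563986016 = 87703.08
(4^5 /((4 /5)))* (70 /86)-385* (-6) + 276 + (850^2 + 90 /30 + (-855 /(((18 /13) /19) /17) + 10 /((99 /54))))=498242889 /946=526683.82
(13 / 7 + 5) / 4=1.71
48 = 48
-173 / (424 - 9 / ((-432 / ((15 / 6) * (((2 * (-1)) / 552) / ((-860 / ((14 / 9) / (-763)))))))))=-386717545728 / 947793291263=-0.41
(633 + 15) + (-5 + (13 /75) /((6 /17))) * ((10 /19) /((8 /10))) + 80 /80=646.03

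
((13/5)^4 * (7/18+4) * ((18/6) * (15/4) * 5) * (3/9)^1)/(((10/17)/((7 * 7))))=1879513727/6000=313252.29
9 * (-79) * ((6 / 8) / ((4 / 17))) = -36261 / 16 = -2266.31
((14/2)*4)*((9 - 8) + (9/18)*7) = 126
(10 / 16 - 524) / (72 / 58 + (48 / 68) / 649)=-421.24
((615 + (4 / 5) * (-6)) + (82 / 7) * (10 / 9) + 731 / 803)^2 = 24922811867116816 / 63981173025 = 389533.53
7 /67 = 0.10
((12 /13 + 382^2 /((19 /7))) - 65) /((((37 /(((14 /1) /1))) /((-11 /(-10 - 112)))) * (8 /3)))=3063812367 /4459832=686.98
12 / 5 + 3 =27 / 5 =5.40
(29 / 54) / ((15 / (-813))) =-7859 / 270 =-29.11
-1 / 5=-0.20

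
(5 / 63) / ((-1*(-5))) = 1 / 63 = 0.02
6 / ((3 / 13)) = 26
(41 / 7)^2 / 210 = 1681 / 10290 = 0.16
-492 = -492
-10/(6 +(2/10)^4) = -6250/3751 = -1.67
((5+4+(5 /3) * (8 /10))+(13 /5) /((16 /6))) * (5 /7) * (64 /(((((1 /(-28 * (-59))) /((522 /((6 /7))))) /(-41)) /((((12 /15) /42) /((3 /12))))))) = -24369896192 /15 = -1624659746.13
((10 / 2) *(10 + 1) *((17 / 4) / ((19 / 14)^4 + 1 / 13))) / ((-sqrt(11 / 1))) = -20.31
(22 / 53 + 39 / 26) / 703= 203 / 74518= 0.00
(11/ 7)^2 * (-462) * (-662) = 5286732/ 7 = 755247.43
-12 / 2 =-6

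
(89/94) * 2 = 89/47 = 1.89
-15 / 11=-1.36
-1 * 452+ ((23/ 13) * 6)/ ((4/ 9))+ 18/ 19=-211021/ 494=-427.17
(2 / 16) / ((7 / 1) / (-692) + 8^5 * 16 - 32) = 173 / 725570290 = 0.00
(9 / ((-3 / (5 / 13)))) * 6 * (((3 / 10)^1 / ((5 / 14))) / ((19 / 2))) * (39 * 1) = -2268 / 95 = -23.87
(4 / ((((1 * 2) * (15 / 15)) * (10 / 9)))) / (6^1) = 3 / 10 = 0.30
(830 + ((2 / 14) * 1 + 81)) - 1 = 6371 / 7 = 910.14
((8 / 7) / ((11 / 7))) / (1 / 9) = 72 / 11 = 6.55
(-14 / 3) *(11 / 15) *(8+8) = -2464 / 45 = -54.76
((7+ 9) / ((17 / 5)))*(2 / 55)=32 / 187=0.17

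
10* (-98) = -980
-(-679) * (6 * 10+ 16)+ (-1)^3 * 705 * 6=47374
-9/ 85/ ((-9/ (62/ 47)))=62/ 3995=0.02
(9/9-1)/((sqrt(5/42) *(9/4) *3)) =0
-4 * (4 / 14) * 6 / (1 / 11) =-75.43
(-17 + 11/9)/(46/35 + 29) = -4970/9549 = -0.52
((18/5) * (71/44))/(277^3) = 639/2337932630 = 0.00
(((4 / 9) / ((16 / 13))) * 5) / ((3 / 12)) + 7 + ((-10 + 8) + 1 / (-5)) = 12.02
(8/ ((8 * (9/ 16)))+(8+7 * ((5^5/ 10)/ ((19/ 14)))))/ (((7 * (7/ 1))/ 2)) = 66.19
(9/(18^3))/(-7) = -1/4536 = -0.00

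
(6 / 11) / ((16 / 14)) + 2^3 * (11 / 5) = 3977 / 220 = 18.08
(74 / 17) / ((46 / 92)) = 148 / 17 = 8.71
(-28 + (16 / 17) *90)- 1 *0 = 964 / 17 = 56.71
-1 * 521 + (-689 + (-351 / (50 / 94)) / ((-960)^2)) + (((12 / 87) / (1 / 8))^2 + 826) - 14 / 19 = -15688359529507 / 40906240000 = -383.52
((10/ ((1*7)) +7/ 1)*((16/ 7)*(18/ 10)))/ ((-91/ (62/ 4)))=-131688/ 22295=-5.91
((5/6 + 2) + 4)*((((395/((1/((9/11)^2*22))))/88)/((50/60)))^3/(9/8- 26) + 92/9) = -137057.32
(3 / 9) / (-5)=-1 / 15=-0.07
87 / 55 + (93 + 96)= 190.58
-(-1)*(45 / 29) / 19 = 45 / 551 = 0.08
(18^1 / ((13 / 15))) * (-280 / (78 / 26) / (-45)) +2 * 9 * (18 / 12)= 911 / 13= 70.08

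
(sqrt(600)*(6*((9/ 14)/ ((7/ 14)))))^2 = 1749600/ 49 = 35706.12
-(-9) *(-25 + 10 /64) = -7155 /32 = -223.59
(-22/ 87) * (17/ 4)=-187/ 174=-1.07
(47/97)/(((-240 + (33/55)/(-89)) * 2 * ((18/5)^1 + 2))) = -104575/580153896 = -0.00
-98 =-98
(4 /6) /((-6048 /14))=-0.00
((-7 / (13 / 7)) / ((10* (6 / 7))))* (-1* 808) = 69286 / 195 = 355.31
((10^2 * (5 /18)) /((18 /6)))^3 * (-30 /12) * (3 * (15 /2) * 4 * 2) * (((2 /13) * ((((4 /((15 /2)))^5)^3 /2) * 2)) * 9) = -1125899906842624 /28330123258125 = -39.74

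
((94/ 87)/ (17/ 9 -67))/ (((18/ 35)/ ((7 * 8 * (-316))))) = 14554960/ 25491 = 570.98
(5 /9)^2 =25 /81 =0.31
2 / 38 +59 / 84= 1205 / 1596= 0.76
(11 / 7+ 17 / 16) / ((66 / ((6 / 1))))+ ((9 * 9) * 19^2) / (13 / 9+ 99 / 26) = 8430191963 / 1514128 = 5567.69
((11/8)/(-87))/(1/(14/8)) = -77/2784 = -0.03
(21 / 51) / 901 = 7 / 15317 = 0.00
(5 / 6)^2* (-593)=-14825 / 36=-411.81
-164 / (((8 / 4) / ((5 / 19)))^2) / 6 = -1025 / 2166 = -0.47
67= 67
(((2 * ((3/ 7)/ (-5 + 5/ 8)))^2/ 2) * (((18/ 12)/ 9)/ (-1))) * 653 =-125376/ 60025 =-2.09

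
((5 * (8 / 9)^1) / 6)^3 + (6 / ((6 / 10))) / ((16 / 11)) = 1146565 / 157464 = 7.28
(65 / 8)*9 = 73.12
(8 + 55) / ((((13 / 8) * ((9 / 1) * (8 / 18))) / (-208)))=-2016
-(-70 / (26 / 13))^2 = -1225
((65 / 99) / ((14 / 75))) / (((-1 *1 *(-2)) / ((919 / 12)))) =1493375 / 11088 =134.68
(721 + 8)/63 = 81/7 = 11.57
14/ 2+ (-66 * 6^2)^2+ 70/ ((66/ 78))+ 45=62100618/ 11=5645510.73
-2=-2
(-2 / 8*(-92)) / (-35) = -23 / 35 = -0.66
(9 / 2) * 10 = 45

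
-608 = -608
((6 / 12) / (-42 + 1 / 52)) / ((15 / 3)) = -26 / 10915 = -0.00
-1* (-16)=16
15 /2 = 7.50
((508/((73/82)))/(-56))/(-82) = 127/1022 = 0.12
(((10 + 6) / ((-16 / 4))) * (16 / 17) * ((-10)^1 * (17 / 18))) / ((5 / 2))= 128 / 9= 14.22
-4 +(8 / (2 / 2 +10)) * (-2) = -60 / 11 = -5.45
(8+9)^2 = 289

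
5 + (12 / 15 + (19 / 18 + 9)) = 1427 / 90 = 15.86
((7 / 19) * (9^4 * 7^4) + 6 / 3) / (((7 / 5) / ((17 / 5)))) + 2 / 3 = 5623809281 / 399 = 14094760.10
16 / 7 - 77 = -74.71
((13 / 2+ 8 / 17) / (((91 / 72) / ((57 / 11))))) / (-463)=-486324 / 7878871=-0.06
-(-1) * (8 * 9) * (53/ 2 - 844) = -58860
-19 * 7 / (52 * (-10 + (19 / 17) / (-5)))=0.25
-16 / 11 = -1.45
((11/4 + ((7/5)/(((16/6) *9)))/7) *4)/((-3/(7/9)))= -2317/810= -2.86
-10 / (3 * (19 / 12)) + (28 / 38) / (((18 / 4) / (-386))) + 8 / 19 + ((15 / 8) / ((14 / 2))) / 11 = -359609 / 5544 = -64.86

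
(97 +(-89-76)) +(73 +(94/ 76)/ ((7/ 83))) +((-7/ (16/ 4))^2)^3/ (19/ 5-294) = 15466454103/ 790458368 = 19.57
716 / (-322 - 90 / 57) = -3401 / 1537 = -2.21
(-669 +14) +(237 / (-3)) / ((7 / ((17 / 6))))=-28853 / 42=-686.98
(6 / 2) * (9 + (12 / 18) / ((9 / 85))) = 413 / 9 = 45.89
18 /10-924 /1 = -4611 /5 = -922.20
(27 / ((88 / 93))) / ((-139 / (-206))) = 258633 / 6116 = 42.29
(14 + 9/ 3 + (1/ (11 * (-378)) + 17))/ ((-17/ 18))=-141371/ 3927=-36.00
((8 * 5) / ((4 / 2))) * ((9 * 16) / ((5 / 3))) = 1728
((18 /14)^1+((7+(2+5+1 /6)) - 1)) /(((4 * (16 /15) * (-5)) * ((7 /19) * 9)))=-11533 /56448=-0.20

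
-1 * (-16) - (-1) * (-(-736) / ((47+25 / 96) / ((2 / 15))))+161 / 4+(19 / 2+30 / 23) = 144277333 / 2087020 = 69.13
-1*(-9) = 9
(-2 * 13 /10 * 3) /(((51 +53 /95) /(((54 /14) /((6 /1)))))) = -6669 /68572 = -0.10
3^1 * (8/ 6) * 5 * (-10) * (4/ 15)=-160/ 3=-53.33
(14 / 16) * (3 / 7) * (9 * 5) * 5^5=421875 / 8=52734.38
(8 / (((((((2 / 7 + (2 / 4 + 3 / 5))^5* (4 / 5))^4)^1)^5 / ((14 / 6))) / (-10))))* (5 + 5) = -15710582534476454044250852681645023775636476054637631493233520612971709935381037517859031948930237376771401613950729370117187500000000000000000000000000000000000000000000000000000000000000000 / 14265752377621728348383894766568809985123586812582798889955935762407711089055226562730444149024823742974374997290070846980552957020326027024746096726967633550350932997915215606735182908413960319056003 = -0.00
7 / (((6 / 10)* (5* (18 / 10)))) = 35 / 27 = 1.30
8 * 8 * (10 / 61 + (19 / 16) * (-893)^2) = 3696974204 / 61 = 60606134.49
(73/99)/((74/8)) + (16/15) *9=9.68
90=90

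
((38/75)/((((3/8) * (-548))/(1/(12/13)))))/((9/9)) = -247/92475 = -0.00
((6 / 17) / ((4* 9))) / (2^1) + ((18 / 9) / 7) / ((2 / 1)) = 211 / 1428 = 0.15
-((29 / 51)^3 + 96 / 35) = -13588111 / 4642785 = -2.93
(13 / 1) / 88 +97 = 8549 / 88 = 97.15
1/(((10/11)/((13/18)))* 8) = 143/1440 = 0.10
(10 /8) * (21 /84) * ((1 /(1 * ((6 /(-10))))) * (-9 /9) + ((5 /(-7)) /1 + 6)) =365 /168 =2.17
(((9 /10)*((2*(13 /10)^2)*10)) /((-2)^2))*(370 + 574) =7179.12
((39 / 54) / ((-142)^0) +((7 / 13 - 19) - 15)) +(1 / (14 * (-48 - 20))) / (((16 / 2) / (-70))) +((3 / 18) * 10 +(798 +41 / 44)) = 537606139 / 700128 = 767.87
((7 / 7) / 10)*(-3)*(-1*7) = 21 / 10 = 2.10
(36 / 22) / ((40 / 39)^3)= 533871 / 352000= 1.52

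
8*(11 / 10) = 44 / 5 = 8.80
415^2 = 172225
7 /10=0.70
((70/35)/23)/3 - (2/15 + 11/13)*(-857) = 1254977/1495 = 839.45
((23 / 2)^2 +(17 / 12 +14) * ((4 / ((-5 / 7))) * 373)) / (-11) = 384841 / 132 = 2915.46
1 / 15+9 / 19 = 154 / 285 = 0.54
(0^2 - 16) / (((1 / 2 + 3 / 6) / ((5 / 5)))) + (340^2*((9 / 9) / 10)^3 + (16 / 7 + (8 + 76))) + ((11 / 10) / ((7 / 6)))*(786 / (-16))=139.57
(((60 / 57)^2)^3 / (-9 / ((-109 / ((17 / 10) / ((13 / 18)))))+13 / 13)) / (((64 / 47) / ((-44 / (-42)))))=3662945000000 / 4180073572731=0.88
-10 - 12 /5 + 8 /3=-146 /15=-9.73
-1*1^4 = -1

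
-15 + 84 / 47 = -621 / 47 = -13.21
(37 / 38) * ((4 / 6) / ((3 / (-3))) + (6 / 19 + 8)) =8066 / 1083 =7.45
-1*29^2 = -841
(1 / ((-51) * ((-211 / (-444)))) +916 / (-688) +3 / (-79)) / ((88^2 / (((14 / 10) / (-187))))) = 481280331 / 352909923139840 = 0.00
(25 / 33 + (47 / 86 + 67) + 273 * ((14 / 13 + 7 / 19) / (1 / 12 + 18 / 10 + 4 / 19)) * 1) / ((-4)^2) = 22588337 / 1407648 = 16.05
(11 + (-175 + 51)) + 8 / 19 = -2139 / 19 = -112.58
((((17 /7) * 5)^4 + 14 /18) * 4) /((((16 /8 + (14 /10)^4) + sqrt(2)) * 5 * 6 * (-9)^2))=142943474936000 /21964092723279- 73409755000000 * sqrt(2) /65892278169837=4.93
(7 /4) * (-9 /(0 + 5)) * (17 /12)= -357 /80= -4.46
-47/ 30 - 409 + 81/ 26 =-407.45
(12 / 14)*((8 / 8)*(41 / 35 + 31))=6756 / 245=27.58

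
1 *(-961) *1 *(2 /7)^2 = -78.45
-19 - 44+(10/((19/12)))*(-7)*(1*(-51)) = 41643/19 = 2191.74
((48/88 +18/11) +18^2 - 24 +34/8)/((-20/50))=-766.08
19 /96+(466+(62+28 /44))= 528.83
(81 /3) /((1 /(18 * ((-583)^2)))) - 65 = 165185989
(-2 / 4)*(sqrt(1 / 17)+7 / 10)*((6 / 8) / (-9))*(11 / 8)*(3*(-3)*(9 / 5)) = -2079 / 3200- 297*sqrt(17) / 5440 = -0.87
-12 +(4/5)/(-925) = -55504/4625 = -12.00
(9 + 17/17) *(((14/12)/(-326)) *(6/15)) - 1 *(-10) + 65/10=16123/978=16.49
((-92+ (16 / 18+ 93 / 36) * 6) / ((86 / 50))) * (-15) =53375 / 86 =620.64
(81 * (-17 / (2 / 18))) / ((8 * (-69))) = 4131 / 184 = 22.45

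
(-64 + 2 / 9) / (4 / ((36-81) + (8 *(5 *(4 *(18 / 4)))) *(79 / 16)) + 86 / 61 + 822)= -0.08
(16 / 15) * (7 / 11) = 112 / 165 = 0.68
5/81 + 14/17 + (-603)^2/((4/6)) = 1502071217/2754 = 545414.39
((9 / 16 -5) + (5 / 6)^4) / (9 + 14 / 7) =-0.36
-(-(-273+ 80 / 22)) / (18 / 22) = -2963 / 9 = -329.22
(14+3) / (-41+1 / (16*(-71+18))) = -14416 / 34769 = -0.41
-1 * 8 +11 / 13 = -93 / 13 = -7.15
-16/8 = -2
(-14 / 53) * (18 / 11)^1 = -252 / 583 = -0.43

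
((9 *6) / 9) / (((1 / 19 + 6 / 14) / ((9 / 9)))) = 12.47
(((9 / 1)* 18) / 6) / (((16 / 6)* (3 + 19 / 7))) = 567 / 320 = 1.77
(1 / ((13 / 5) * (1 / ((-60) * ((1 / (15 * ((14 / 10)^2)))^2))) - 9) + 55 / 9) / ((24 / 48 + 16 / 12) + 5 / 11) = 46677730 / 17536989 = 2.66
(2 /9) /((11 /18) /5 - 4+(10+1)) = 20 /641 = 0.03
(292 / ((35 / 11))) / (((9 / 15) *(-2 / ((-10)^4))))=-16060000 / 21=-764761.90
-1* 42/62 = -21/31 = -0.68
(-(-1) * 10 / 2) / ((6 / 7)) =5.83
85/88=0.97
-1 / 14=-0.07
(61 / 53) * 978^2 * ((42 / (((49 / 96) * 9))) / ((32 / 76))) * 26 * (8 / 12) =414342337.55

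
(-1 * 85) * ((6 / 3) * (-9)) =1530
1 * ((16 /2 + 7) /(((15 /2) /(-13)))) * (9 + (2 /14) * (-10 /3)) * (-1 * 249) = 386282 /7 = 55183.14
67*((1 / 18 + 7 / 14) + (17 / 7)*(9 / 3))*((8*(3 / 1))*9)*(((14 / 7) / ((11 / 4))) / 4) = 1588704 / 77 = 20632.52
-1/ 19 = -0.05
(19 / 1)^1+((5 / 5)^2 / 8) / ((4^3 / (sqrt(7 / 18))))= 19.00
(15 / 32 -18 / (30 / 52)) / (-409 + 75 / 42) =34419 / 456080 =0.08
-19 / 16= -1.19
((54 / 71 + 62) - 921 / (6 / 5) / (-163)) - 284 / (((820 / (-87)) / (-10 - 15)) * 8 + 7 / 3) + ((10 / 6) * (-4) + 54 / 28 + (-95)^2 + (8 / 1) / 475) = 2426984273248978 / 268630450725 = 9034.66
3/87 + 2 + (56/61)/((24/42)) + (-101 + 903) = 1425179/1769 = 805.64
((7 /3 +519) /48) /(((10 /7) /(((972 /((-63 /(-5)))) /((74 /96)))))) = 28152 /37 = 760.86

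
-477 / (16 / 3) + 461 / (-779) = -1122125 / 12464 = -90.03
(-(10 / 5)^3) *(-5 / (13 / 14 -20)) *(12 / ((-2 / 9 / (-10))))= -100800 / 89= -1132.58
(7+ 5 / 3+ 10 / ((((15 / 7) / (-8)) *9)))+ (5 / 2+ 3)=541 / 54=10.02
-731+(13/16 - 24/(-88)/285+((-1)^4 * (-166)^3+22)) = -76494069999/16720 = -4575004.19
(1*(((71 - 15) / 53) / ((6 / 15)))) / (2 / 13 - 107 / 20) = -5200 / 10229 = -0.51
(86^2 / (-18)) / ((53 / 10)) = -36980 / 477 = -77.53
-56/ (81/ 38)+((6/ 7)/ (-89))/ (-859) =-26.27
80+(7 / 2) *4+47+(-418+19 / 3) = -812 / 3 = -270.67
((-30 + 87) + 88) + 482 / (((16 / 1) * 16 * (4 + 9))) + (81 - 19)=344689 / 1664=207.14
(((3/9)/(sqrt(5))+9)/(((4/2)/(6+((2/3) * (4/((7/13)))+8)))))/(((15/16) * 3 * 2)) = 1592 * sqrt(5)/14175+1592/105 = 15.41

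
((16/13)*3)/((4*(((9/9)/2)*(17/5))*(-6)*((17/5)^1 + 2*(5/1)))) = -100/14807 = -0.01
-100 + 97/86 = -8503/86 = -98.87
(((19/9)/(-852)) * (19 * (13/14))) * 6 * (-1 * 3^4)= 21.25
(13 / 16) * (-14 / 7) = -13 / 8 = -1.62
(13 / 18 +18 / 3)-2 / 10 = 587 / 90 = 6.52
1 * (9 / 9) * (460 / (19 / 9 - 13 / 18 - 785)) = -1656 / 2821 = -0.59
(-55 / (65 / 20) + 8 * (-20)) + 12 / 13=-176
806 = 806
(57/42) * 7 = 19/2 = 9.50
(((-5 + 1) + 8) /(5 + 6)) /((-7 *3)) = -4 /231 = -0.02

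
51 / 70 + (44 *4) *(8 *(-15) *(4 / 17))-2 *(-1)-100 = -6029353 / 1190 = -5066.68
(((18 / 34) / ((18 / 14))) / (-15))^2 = 49 / 65025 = 0.00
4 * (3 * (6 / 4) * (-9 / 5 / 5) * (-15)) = 486 / 5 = 97.20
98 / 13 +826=10836 / 13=833.54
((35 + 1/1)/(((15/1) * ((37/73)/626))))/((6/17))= 1553732/185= 8398.55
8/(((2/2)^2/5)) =40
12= 12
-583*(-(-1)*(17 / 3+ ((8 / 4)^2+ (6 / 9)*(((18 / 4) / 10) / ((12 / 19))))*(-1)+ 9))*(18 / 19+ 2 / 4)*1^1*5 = -39215495 / 912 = -42999.45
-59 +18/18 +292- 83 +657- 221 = 587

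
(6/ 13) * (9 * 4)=216/ 13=16.62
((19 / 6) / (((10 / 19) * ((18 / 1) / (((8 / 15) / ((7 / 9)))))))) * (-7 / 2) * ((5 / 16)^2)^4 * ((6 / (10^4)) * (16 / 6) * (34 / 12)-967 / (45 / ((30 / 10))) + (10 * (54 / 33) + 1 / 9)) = 53594411975 / 15307263442944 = 0.00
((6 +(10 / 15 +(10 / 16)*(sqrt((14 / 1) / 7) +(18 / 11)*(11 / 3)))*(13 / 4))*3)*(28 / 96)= 455*sqrt(2) / 256 +6839 / 384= 20.32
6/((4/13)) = 39/2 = 19.50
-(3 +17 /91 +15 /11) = -4555 /1001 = -4.55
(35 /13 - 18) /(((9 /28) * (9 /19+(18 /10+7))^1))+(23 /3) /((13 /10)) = 78550 /103077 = 0.76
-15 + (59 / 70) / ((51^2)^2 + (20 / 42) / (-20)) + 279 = 375062742297 / 1420692205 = 264.00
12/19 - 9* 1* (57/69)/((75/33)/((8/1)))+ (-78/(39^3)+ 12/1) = -224996002/16616925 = -13.54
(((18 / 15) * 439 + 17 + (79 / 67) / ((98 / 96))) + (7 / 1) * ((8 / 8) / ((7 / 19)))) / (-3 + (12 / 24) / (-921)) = -187.95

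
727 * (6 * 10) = 43620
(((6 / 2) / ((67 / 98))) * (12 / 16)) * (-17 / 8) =-7497 / 1072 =-6.99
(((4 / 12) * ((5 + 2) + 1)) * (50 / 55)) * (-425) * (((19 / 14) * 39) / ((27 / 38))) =-159562000 / 2079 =-76749.40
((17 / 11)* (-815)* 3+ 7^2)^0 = 1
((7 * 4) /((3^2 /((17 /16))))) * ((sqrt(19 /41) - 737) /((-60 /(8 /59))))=87703 /15930 - 119 * sqrt(779) /653130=5.50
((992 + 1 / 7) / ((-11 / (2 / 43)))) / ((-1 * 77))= 13890 / 254947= 0.05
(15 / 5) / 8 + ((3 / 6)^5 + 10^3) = 32013 / 32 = 1000.41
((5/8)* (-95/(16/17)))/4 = -8075/512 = -15.77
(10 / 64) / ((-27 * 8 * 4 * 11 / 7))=-35 / 304128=-0.00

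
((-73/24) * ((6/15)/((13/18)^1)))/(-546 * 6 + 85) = 219/414830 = 0.00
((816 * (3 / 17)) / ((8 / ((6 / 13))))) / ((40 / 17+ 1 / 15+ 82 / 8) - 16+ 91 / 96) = -3.49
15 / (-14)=-15 / 14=-1.07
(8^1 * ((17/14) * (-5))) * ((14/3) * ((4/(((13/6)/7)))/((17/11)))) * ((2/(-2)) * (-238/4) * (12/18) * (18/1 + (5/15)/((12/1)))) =-475742960/351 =-1355393.05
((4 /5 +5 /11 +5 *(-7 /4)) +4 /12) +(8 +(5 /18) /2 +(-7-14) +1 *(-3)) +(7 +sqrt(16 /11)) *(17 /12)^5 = 1419857 *sqrt(11) /684288 +231554513 /13685760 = 23.80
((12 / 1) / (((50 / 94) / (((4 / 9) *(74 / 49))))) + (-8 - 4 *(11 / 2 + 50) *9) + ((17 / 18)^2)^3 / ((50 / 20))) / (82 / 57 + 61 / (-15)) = 787903467993457 / 1040235527520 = 757.43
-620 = -620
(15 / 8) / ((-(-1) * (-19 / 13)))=-195 / 152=-1.28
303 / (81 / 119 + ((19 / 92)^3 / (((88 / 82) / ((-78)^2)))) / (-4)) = -411798247168 / 16041704583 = -25.67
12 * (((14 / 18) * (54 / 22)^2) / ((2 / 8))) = 27216 / 121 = 224.93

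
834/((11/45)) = 37530/11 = 3411.82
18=18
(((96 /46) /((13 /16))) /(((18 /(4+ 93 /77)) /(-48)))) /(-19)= 821248 /437437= 1.88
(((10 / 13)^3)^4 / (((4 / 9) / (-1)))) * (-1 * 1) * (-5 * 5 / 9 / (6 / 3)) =-3125000000000 / 23298085122481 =-0.13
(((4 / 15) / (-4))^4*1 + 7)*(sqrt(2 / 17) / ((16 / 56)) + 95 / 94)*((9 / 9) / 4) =841643 / 475875 + 310079*sqrt(34) / 860625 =3.87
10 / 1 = 10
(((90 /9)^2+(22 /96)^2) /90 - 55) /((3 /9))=-11174279 /69120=-161.66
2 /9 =0.22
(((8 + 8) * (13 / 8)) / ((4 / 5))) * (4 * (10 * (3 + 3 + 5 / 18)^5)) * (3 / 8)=5987914332725 / 1259712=4753399.45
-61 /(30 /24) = -244 /5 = -48.80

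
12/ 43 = 0.28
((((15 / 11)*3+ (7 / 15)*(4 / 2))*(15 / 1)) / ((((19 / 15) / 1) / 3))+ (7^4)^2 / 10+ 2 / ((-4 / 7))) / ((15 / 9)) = 1807813716 / 5225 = 345993.06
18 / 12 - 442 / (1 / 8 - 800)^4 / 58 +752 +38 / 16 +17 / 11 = 3240903799980524206729 / 4278870184362191352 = 757.42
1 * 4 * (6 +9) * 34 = 2040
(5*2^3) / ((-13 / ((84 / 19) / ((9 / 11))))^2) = 3794560 / 549081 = 6.91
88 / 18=44 / 9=4.89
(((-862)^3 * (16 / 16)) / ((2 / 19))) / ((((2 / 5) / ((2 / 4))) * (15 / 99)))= -50199495357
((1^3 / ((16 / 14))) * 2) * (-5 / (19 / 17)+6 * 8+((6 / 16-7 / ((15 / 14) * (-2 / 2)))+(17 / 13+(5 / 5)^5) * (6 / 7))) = 10874581 / 118560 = 91.72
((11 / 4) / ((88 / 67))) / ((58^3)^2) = 67 / 1218198161408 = 0.00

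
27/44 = 0.61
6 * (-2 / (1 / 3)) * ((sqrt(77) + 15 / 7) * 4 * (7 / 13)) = -1008 * sqrt(77) / 13 - 2160 / 13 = -846.55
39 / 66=13 / 22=0.59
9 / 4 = 2.25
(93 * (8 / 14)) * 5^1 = 1860 / 7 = 265.71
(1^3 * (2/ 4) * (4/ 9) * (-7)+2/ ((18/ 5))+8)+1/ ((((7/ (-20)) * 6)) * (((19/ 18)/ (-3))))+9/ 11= 13418/ 1463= 9.17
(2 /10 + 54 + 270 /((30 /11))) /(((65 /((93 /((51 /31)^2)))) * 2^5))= 11409953 /4508400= 2.53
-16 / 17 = -0.94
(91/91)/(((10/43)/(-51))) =-2193/10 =-219.30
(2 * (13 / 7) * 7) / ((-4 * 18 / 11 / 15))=-715 / 12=-59.58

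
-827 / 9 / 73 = -827 / 657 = -1.26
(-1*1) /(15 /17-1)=17 /2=8.50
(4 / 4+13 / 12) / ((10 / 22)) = 55 / 12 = 4.58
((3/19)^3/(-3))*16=-144/6859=-0.02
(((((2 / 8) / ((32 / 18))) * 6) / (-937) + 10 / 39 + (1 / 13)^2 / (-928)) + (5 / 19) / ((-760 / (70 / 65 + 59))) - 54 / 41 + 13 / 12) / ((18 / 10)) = 7840743875 / 14681455164792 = 0.00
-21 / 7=-3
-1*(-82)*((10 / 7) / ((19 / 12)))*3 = 29520 / 133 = 221.95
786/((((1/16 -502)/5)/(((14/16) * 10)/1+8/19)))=-3652280/50863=-71.81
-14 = -14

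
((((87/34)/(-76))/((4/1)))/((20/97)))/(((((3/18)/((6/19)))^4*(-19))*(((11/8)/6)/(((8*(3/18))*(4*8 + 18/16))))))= 46952300592/8797579747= 5.34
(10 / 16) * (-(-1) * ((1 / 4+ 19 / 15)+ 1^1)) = 151 / 96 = 1.57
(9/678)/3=1/226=0.00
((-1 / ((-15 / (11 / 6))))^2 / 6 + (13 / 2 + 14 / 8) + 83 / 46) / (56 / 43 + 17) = 483385919 / 879708600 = 0.55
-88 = -88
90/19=4.74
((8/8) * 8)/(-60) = -2/15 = -0.13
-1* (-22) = 22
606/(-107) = -606/107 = -5.66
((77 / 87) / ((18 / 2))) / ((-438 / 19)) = -1463 / 342954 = -0.00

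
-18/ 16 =-9/ 8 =-1.12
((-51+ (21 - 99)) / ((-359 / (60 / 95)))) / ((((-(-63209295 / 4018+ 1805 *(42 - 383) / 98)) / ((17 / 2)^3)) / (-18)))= -701591139 / 6155952500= -0.11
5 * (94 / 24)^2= 11045 / 144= 76.70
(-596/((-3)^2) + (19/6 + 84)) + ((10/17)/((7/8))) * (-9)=31903/2142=14.89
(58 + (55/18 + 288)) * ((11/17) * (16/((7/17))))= 552904/63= 8776.25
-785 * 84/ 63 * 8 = -25120/ 3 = -8373.33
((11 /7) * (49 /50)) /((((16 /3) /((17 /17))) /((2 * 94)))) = 10857 /200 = 54.28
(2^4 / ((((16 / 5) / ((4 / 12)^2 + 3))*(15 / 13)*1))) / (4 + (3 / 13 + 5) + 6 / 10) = 23660 / 17253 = 1.37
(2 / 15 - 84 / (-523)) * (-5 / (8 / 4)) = -1153 / 1569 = -0.73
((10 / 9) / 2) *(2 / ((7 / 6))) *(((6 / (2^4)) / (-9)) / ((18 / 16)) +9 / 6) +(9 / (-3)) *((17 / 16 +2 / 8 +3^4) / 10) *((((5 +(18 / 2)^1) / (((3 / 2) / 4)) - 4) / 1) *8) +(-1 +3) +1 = -3731204 / 567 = -6580.61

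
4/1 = 4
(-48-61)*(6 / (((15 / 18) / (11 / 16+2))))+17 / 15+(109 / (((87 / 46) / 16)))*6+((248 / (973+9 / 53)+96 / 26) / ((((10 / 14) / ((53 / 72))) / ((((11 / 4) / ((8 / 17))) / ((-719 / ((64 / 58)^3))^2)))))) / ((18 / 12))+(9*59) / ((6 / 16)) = 15851640373432784929653127 / 3274676936422833312540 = 4840.67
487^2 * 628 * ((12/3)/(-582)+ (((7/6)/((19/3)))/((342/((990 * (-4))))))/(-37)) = 29394623402992/3886887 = 7562510.41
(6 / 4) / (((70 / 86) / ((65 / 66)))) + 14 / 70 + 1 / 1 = 3.01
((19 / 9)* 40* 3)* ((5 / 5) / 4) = 190 / 3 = 63.33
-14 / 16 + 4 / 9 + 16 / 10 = 421 / 360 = 1.17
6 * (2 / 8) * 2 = 3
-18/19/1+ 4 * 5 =362/19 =19.05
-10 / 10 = -1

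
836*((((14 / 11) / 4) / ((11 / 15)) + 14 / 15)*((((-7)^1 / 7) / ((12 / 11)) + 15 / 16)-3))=-1225861 / 360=-3405.17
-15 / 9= -5 / 3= -1.67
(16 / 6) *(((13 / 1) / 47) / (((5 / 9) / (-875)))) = -54600 / 47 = -1161.70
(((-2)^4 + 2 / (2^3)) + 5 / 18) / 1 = 595 / 36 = 16.53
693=693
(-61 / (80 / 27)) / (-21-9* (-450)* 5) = -549 / 539440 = -0.00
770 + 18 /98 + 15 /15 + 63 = 40875 /49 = 834.18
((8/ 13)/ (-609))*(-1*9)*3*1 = 72/ 2639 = 0.03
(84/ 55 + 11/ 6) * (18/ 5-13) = -52123/ 1650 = -31.59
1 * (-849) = -849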